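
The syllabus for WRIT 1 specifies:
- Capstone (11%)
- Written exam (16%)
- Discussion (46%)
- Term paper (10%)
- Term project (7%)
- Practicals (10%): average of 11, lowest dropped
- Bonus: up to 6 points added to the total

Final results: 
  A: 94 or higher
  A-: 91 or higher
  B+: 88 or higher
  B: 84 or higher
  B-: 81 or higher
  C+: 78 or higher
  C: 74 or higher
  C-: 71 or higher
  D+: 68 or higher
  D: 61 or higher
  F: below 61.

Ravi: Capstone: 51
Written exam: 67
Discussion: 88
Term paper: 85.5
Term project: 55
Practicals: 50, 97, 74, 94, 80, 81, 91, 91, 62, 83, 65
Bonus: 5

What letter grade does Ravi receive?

B-

Practicals: drop 50 → average of remaining 10 = 818/10 = 81.8
Weighted total:
  Capstone 51 × 0.11 = 5.61
  Written exam 67 × 0.16 = 10.72
  Discussion 88 × 0.46 = 40.48
  Term paper 85.5 × 0.1 = 8.55
  Term project 55 × 0.07 = 3.85
  Practicals 81.8 × 0.1 = 8.18
Sum = 77.39
Bonus: 77.39 + 5 = 82.39
82.39 is ≥ 81 and < 84 → B-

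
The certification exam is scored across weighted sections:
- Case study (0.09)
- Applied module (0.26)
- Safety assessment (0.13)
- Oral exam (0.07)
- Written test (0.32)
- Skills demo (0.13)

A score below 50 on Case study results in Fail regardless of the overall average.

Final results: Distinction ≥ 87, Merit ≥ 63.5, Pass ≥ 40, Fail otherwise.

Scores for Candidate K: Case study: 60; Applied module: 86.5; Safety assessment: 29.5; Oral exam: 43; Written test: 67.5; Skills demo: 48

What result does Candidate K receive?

Case study score 60 ≥ 50: minimum met.
Weighted total:
  Case study 60 × 0.09 = 5.4
  Applied module 86.5 × 0.26 = 22.49
  Safety assessment 29.5 × 0.13 = 3.835
  Oral exam 43 × 0.07 = 3.01
  Written test 67.5 × 0.32 = 21.6
  Skills demo 48 × 0.13 = 6.24
Sum = 62.575
62.575 is ≥ 40 and < 63.5 → Pass

Pass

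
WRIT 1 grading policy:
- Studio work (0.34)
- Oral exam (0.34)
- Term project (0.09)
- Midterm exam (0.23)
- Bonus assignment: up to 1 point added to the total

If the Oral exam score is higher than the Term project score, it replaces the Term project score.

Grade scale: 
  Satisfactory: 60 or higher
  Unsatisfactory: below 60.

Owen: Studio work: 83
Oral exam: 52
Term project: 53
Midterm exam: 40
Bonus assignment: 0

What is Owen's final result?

Unsatisfactory

Oral exam (52) ≤ Term project (53), so Term project stays at 53.
Weighted total:
  Studio work 83 × 0.34 = 28.22
  Oral exam 52 × 0.34 = 17.68
  Term project 53 × 0.09 = 4.77
  Midterm exam 40 × 0.23 = 9.2
Sum = 59.87
Bonus assignment: 59.87 + 0 = 59.87
59.87 < 60 → Unsatisfactory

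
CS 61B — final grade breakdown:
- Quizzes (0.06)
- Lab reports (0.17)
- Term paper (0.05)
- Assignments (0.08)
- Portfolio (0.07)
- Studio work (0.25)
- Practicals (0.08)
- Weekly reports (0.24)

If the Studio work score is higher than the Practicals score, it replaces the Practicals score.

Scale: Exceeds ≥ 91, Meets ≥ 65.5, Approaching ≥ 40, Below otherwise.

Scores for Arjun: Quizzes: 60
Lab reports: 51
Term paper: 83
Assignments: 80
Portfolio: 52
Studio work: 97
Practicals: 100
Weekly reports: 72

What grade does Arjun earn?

Studio work (97) ≤ Practicals (100), so Practicals stays at 100.
Weighted total:
  Quizzes 60 × 0.06 = 3.6
  Lab reports 51 × 0.17 = 8.67
  Term paper 83 × 0.05 = 4.15
  Assignments 80 × 0.08 = 6.4
  Portfolio 52 × 0.07 = 3.64
  Studio work 97 × 0.25 = 24.25
  Practicals 100 × 0.08 = 8
  Weekly reports 72 × 0.24 = 17.28
Sum = 75.99
75.99 is ≥ 65.5 and < 91 → Meets

Meets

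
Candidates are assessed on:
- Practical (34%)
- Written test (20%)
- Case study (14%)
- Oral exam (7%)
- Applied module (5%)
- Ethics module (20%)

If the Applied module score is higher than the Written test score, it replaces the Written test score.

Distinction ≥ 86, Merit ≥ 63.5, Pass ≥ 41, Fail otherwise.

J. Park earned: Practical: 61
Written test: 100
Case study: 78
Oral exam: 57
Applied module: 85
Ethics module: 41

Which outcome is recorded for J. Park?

Merit

Applied module (85) ≤ Written test (100), so Written test stays at 100.
Weighted total:
  Practical 61 × 0.34 = 20.74
  Written test 100 × 0.2 = 20
  Case study 78 × 0.14 = 10.92
  Oral exam 57 × 0.07 = 3.99
  Applied module 85 × 0.05 = 4.25
  Ethics module 41 × 0.2 = 8.2
Sum = 68.1
68.1 is ≥ 63.5 and < 86 → Merit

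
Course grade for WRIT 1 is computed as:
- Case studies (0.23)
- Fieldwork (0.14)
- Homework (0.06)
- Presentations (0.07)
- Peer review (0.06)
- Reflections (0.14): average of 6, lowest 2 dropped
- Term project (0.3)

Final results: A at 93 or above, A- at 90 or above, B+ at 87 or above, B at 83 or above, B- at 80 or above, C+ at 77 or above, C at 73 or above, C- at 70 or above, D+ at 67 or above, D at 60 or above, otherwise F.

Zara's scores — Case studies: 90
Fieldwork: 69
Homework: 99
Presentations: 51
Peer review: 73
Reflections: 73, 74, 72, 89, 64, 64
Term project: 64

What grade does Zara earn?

C

Reflections: drop 64, 64 → average of remaining 4 = 308/4 = 77
Weighted total:
  Case studies 90 × 0.23 = 20.7
  Fieldwork 69 × 0.14 = 9.66
  Homework 99 × 0.06 = 5.94
  Presentations 51 × 0.07 = 3.57
  Peer review 73 × 0.06 = 4.38
  Reflections 77 × 0.14 = 10.78
  Term project 64 × 0.3 = 19.2
Sum = 74.23
74.23 is ≥ 73 and < 77 → C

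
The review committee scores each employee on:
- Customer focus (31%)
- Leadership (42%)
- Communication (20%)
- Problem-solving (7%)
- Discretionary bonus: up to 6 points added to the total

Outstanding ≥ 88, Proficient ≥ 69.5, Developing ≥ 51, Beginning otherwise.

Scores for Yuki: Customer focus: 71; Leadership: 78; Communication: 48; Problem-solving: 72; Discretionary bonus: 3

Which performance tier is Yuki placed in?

Proficient

Weighted total:
  Customer focus 71 × 0.31 = 22.01
  Leadership 78 × 0.42 = 32.76
  Communication 48 × 0.2 = 9.6
  Problem-solving 72 × 0.07 = 5.04
Sum = 69.41
Discretionary bonus: 69.41 + 3 = 72.41
72.41 is ≥ 69.5 and < 88 → Proficient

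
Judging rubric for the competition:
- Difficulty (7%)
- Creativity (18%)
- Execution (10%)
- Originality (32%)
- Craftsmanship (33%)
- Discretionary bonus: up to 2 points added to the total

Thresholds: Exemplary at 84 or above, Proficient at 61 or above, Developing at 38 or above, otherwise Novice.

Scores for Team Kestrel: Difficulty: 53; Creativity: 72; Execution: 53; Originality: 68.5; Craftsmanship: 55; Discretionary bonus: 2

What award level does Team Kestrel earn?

Proficient

Weighted total:
  Difficulty 53 × 0.07 = 3.71
  Creativity 72 × 0.18 = 12.96
  Execution 53 × 0.1 = 5.3
  Originality 68.5 × 0.32 = 21.92
  Craftsmanship 55 × 0.33 = 18.15
Sum = 62.04
Discretionary bonus: 62.04 + 2 = 64.04
64.04 is ≥ 61 and < 84 → Proficient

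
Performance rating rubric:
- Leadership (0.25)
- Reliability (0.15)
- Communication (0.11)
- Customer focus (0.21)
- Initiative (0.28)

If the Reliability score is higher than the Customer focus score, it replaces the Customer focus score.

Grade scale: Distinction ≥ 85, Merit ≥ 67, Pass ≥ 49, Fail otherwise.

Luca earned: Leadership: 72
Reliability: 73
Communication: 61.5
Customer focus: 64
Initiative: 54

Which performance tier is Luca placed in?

Pass

Reliability (73) > Customer focus (64), so Customer focus counts as 73.
Weighted total:
  Leadership 72 × 0.25 = 18
  Reliability 73 × 0.15 = 10.95
  Communication 61.5 × 0.11 = 6.765
  Customer focus 73 × 0.21 = 15.33
  Initiative 54 × 0.28 = 15.12
Sum = 66.165
66.165 is ≥ 49 and < 67 → Pass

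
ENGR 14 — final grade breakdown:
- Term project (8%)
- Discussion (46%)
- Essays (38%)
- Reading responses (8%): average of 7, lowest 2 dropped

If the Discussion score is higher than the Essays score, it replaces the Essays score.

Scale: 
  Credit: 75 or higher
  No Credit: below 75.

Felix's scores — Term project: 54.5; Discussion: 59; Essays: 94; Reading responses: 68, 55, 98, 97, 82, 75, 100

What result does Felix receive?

No Credit

Reading responses: drop 55, 68 → average of remaining 5 = 452/5 = 90.4
Discussion (59) ≤ Essays (94), so Essays stays at 94.
Weighted total:
  Term project 54.5 × 0.08 = 4.36
  Discussion 59 × 0.46 = 27.14
  Essays 94 × 0.38 = 35.72
  Reading responses 90.4 × 0.08 = 7.232
Sum = 74.452
74.452 < 75 → No Credit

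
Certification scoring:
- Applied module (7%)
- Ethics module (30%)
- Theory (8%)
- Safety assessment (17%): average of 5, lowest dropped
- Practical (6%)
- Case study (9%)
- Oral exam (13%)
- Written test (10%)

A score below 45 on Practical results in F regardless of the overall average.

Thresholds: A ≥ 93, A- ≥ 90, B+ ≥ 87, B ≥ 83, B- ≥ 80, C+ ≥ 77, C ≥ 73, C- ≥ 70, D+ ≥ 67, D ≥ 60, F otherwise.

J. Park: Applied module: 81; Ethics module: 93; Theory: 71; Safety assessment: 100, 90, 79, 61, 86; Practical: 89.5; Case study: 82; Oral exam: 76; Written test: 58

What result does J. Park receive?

Safety assessment: drop 61 → average of remaining 4 = 355/4 = 88.75
Practical score 89.5 ≥ 45: minimum met.
Weighted total:
  Applied module 81 × 0.07 = 5.67
  Ethics module 93 × 0.3 = 27.9
  Theory 71 × 0.08 = 5.68
  Safety assessment 88.75 × 0.17 = 15.0875
  Practical 89.5 × 0.06 = 5.37
  Case study 82 × 0.09 = 7.38
  Oral exam 76 × 0.13 = 9.88
  Written test 58 × 0.1 = 5.8
Sum = 82.7675
82.7675 is ≥ 80 and < 83 → B-

B-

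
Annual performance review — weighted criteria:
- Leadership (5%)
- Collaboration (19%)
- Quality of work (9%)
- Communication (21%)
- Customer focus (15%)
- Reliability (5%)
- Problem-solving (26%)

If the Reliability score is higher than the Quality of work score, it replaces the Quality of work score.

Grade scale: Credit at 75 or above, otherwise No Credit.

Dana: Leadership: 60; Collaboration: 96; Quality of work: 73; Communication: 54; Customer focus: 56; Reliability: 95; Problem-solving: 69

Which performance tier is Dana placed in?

No Credit

Reliability (95) > Quality of work (73), so Quality of work counts as 95.
Weighted total:
  Leadership 60 × 0.05 = 3
  Collaboration 96 × 0.19 = 18.24
  Quality of work 95 × 0.09 = 8.55
  Communication 54 × 0.21 = 11.34
  Customer focus 56 × 0.15 = 8.4
  Reliability 95 × 0.05 = 4.75
  Problem-solving 69 × 0.26 = 17.94
Sum = 72.22
72.22 < 75 → No Credit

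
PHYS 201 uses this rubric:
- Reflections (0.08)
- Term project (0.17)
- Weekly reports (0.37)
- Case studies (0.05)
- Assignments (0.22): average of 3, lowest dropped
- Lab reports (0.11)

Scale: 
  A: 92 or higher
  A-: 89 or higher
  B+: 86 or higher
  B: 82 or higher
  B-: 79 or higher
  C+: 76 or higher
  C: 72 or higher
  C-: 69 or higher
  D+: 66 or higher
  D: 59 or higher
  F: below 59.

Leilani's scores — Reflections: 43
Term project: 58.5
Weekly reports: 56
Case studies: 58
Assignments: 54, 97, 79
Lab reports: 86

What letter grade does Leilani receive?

Assignments: drop 54 → average of remaining 2 = 176/2 = 88
Weighted total:
  Reflections 43 × 0.08 = 3.44
  Term project 58.5 × 0.17 = 9.945
  Weekly reports 56 × 0.37 = 20.72
  Case studies 58 × 0.05 = 2.9
  Assignments 88 × 0.22 = 19.36
  Lab reports 86 × 0.11 = 9.46
Sum = 65.825
65.825 is ≥ 59 and < 66 → D

D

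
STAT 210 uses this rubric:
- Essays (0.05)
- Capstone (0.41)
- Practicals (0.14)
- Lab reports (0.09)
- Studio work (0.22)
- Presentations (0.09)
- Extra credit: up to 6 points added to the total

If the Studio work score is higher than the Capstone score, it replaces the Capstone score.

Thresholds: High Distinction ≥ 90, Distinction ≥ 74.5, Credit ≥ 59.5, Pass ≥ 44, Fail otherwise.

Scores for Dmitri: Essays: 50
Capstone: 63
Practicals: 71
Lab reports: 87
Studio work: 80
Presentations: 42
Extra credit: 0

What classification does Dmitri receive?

Studio work (80) > Capstone (63), so Capstone counts as 80.
Weighted total:
  Essays 50 × 0.05 = 2.5
  Capstone 80 × 0.41 = 32.8
  Practicals 71 × 0.14 = 9.94
  Lab reports 87 × 0.09 = 7.83
  Studio work 80 × 0.22 = 17.6
  Presentations 42 × 0.09 = 3.78
Sum = 74.45
Extra credit: 74.45 + 0 = 74.45
74.45 is ≥ 59.5 and < 74.5 → Credit

Credit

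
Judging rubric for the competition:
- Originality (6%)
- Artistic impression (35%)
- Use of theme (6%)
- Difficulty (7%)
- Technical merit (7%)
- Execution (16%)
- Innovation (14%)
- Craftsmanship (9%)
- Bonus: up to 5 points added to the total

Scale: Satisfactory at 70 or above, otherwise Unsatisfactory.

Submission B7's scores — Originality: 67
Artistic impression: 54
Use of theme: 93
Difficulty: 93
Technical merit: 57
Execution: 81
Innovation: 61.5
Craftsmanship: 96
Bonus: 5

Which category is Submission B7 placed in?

Weighted total:
  Originality 67 × 0.06 = 4.02
  Artistic impression 54 × 0.35 = 18.9
  Use of theme 93 × 0.06 = 5.58
  Difficulty 93 × 0.07 = 6.51
  Technical merit 57 × 0.07 = 3.99
  Execution 81 × 0.16 = 12.96
  Innovation 61.5 × 0.14 = 8.61
  Craftsmanship 96 × 0.09 = 8.64
Sum = 69.21
Bonus: 69.21 + 5 = 74.21
74.21 ≥ 70 → Satisfactory

Satisfactory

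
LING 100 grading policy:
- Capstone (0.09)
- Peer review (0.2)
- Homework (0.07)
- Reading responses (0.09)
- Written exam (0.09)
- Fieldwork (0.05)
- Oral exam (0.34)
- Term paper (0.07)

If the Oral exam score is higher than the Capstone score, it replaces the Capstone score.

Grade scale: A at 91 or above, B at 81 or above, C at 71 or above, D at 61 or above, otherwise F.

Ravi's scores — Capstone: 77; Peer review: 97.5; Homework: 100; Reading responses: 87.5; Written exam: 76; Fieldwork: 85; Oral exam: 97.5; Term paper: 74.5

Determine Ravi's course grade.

A

Oral exam (97.5) > Capstone (77), so Capstone counts as 97.5.
Weighted total:
  Capstone 97.5 × 0.09 = 8.775
  Peer review 97.5 × 0.2 = 19.5
  Homework 100 × 0.07 = 7
  Reading responses 87.5 × 0.09 = 7.875
  Written exam 76 × 0.09 = 6.84
  Fieldwork 85 × 0.05 = 4.25
  Oral exam 97.5 × 0.34 = 33.15
  Term paper 74.5 × 0.07 = 5.215
Sum = 92.605
92.605 ≥ 91 → A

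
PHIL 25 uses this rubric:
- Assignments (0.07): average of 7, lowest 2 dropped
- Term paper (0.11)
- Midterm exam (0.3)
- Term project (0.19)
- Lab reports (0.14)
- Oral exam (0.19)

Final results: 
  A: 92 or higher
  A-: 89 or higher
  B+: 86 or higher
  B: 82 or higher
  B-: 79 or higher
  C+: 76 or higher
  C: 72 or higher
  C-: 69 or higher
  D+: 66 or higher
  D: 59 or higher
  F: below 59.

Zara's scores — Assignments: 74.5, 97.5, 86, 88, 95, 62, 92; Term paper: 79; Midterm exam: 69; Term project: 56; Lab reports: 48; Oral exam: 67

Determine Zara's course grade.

D

Assignments: drop 62, 74.5 → average of remaining 5 = 458.5/5 = 91.7
Weighted total:
  Assignments 91.7 × 0.07 = 6.419
  Term paper 79 × 0.11 = 8.69
  Midterm exam 69 × 0.3 = 20.7
  Term project 56 × 0.19 = 10.64
  Lab reports 48 × 0.14 = 6.72
  Oral exam 67 × 0.19 = 12.73
Sum = 65.899
65.899 is ≥ 59 and < 66 → D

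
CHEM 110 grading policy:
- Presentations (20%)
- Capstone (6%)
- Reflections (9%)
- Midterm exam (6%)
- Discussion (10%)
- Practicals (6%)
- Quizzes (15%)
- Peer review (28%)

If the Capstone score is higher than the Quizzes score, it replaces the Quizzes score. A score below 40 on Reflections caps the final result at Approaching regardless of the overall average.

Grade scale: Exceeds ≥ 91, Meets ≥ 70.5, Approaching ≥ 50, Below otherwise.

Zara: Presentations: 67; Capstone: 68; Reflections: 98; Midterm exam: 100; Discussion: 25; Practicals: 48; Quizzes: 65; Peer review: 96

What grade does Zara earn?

Meets

Capstone (68) > Quizzes (65), so Quizzes counts as 68.
Reflections score 98 ≥ 40: minimum met.
Weighted total:
  Presentations 67 × 0.2 = 13.4
  Capstone 68 × 0.06 = 4.08
  Reflections 98 × 0.09 = 8.82
  Midterm exam 100 × 0.06 = 6
  Discussion 25 × 0.1 = 2.5
  Practicals 48 × 0.06 = 2.88
  Quizzes 68 × 0.15 = 10.2
  Peer review 96 × 0.28 = 26.88
Sum = 74.76
74.76 is ≥ 70.5 and < 91 → Meets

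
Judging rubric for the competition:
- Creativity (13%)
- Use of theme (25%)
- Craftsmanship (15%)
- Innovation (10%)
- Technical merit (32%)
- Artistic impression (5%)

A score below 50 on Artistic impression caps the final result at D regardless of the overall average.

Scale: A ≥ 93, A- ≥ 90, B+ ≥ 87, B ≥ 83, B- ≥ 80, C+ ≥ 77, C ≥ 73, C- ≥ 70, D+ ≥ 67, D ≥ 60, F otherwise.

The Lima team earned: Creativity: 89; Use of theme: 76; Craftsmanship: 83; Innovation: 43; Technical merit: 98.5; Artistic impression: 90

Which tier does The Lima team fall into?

B

Artistic impression score 90 ≥ 50: minimum met.
Weighted total:
  Creativity 89 × 0.13 = 11.57
  Use of theme 76 × 0.25 = 19
  Craftsmanship 83 × 0.15 = 12.45
  Innovation 43 × 0.1 = 4.3
  Technical merit 98.5 × 0.32 = 31.52
  Artistic impression 90 × 0.05 = 4.5
Sum = 83.34
83.34 is ≥ 83 and < 87 → B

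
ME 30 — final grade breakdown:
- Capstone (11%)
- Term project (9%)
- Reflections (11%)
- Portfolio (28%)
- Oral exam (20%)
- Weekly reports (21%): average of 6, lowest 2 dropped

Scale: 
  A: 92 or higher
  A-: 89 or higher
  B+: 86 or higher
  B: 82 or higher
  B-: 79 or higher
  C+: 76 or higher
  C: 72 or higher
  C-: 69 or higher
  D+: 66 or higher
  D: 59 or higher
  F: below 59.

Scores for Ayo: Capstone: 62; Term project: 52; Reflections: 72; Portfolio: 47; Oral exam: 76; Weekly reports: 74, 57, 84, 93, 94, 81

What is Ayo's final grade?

D+

Weekly reports: drop 57, 74 → average of remaining 4 = 352/4 = 88
Weighted total:
  Capstone 62 × 0.11 = 6.82
  Term project 52 × 0.09 = 4.68
  Reflections 72 × 0.11 = 7.92
  Portfolio 47 × 0.28 = 13.16
  Oral exam 76 × 0.2 = 15.2
  Weekly reports 88 × 0.21 = 18.48
Sum = 66.26
66.26 is ≥ 66 and < 69 → D+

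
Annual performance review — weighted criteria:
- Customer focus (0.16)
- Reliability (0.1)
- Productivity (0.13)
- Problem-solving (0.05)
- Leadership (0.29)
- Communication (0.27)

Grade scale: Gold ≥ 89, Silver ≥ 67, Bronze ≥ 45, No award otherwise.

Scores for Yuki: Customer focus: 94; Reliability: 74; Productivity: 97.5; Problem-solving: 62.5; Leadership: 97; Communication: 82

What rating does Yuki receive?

Weighted total:
  Customer focus 94 × 0.16 = 15.04
  Reliability 74 × 0.1 = 7.4
  Productivity 97.5 × 0.13 = 12.675
  Problem-solving 62.5 × 0.05 = 3.125
  Leadership 97 × 0.29 = 28.13
  Communication 82 × 0.27 = 22.14
Sum = 88.51
88.51 is ≥ 67 and < 89 → Silver

Silver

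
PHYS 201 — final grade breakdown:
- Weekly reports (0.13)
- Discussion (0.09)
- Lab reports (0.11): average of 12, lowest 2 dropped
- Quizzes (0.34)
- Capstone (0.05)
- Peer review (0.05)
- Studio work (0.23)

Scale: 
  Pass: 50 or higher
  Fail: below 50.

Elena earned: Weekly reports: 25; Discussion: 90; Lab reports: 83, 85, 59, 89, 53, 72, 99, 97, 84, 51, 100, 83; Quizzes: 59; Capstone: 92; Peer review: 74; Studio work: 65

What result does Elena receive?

Pass

Lab reports: drop 51, 53 → average of remaining 10 = 851/10 = 85.1
Weighted total:
  Weekly reports 25 × 0.13 = 3.25
  Discussion 90 × 0.09 = 8.1
  Lab reports 85.1 × 0.11 = 9.361
  Quizzes 59 × 0.34 = 20.06
  Capstone 92 × 0.05 = 4.6
  Peer review 74 × 0.05 = 3.7
  Studio work 65 × 0.23 = 14.95
Sum = 64.021
64.021 ≥ 50 → Pass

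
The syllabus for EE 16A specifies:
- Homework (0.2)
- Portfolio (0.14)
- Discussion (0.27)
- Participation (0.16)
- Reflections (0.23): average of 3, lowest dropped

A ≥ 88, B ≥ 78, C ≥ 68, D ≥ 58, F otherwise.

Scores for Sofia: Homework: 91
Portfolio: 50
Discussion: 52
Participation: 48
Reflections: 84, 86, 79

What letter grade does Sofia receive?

D

Reflections: drop 79 → average of remaining 2 = 170/2 = 85
Weighted total:
  Homework 91 × 0.2 = 18.2
  Portfolio 50 × 0.14 = 7
  Discussion 52 × 0.27 = 14.04
  Participation 48 × 0.16 = 7.68
  Reflections 85 × 0.23 = 19.55
Sum = 66.47
66.47 is ≥ 58 and < 68 → D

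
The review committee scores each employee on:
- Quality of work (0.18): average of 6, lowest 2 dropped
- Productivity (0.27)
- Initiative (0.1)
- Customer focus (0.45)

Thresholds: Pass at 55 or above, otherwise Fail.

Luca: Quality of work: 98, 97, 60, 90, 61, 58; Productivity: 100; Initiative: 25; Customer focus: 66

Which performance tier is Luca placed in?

Pass

Quality of work: drop 58, 60 → average of remaining 4 = 346/4 = 86.5
Weighted total:
  Quality of work 86.5 × 0.18 = 15.57
  Productivity 100 × 0.27 = 27
  Initiative 25 × 0.1 = 2.5
  Customer focus 66 × 0.45 = 29.7
Sum = 74.77
74.77 ≥ 55 → Pass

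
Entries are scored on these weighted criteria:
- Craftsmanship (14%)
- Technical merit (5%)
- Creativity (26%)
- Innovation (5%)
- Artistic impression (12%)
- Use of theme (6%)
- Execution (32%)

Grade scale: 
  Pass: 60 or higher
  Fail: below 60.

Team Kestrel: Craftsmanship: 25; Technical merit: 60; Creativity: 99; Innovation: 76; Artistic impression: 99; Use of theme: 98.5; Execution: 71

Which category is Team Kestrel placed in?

Weighted total:
  Craftsmanship 25 × 0.14 = 3.5
  Technical merit 60 × 0.05 = 3
  Creativity 99 × 0.26 = 25.74
  Innovation 76 × 0.05 = 3.8
  Artistic impression 99 × 0.12 = 11.88
  Use of theme 98.5 × 0.06 = 5.91
  Execution 71 × 0.32 = 22.72
Sum = 76.55
76.55 ≥ 60 → Pass

Pass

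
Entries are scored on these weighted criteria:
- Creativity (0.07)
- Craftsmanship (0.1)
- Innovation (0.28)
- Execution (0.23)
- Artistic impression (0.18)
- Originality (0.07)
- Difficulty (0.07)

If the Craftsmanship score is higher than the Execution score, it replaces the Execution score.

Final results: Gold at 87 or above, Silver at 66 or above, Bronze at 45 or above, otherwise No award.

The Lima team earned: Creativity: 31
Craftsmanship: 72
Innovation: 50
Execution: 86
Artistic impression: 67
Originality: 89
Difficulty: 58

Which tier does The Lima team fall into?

Bronze

Craftsmanship (72) ≤ Execution (86), so Execution stays at 86.
Weighted total:
  Creativity 31 × 0.07 = 2.17
  Craftsmanship 72 × 0.1 = 7.2
  Innovation 50 × 0.28 = 14
  Execution 86 × 0.23 = 19.78
  Artistic impression 67 × 0.18 = 12.06
  Originality 89 × 0.07 = 6.23
  Difficulty 58 × 0.07 = 4.06
Sum = 65.5
65.5 is ≥ 45 and < 66 → Bronze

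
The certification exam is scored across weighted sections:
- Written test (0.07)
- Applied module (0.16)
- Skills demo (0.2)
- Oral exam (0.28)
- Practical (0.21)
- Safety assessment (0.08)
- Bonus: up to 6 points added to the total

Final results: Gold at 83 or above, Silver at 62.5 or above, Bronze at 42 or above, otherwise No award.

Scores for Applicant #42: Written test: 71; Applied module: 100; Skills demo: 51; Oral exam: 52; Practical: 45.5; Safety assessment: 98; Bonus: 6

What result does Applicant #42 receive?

Silver

Weighted total:
  Written test 71 × 0.07 = 4.97
  Applied module 100 × 0.16 = 16
  Skills demo 51 × 0.2 = 10.2
  Oral exam 52 × 0.28 = 14.56
  Practical 45.5 × 0.21 = 9.555
  Safety assessment 98 × 0.08 = 7.84
Sum = 63.125
Bonus: 63.125 + 6 = 69.125
69.125 is ≥ 62.5 and < 83 → Silver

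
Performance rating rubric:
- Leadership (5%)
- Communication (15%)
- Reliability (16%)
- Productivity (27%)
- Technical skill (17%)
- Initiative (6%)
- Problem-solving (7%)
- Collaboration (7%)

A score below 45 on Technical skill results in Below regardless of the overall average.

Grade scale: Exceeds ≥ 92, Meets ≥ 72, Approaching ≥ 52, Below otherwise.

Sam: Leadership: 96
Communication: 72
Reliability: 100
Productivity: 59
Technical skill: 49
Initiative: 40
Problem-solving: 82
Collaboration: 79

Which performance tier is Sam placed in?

Technical skill score 49 ≥ 45: minimum met.
Weighted total:
  Leadership 96 × 0.05 = 4.8
  Communication 72 × 0.15 = 10.8
  Reliability 100 × 0.16 = 16
  Productivity 59 × 0.27 = 15.93
  Technical skill 49 × 0.17 = 8.33
  Initiative 40 × 0.06 = 2.4
  Problem-solving 82 × 0.07 = 5.74
  Collaboration 79 × 0.07 = 5.53
Sum = 69.53
69.53 is ≥ 52 and < 72 → Approaching

Approaching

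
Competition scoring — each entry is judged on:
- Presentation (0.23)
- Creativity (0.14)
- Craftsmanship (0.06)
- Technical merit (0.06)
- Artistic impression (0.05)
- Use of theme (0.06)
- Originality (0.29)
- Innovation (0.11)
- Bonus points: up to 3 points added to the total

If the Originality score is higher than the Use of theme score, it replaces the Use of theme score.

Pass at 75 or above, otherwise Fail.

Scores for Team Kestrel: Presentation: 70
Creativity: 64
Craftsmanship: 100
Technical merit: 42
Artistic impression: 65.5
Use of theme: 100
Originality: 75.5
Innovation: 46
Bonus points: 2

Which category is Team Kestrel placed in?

Originality (75.5) ≤ Use of theme (100), so Use of theme stays at 100.
Weighted total:
  Presentation 70 × 0.23 = 16.1
  Creativity 64 × 0.14 = 8.96
  Craftsmanship 100 × 0.06 = 6
  Technical merit 42 × 0.06 = 2.52
  Artistic impression 65.5 × 0.05 = 3.275
  Use of theme 100 × 0.06 = 6
  Originality 75.5 × 0.29 = 21.895
  Innovation 46 × 0.11 = 5.06
Sum = 69.81
Bonus points: 69.81 + 2 = 71.81
71.81 < 75 → Fail

Fail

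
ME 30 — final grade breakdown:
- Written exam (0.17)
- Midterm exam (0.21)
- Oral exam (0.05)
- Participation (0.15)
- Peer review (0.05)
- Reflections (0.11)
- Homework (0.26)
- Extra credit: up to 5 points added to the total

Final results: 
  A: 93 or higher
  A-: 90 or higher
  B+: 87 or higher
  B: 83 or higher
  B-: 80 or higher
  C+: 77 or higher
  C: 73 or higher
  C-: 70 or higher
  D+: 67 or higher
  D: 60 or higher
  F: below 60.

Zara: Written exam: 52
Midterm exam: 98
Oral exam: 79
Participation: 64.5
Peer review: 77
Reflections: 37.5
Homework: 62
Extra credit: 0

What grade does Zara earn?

D+

Weighted total:
  Written exam 52 × 0.17 = 8.84
  Midterm exam 98 × 0.21 = 20.58
  Oral exam 79 × 0.05 = 3.95
  Participation 64.5 × 0.15 = 9.675
  Peer review 77 × 0.05 = 3.85
  Reflections 37.5 × 0.11 = 4.125
  Homework 62 × 0.26 = 16.12
Sum = 67.14
Extra credit: 67.14 + 0 = 67.14
67.14 is ≥ 67 and < 70 → D+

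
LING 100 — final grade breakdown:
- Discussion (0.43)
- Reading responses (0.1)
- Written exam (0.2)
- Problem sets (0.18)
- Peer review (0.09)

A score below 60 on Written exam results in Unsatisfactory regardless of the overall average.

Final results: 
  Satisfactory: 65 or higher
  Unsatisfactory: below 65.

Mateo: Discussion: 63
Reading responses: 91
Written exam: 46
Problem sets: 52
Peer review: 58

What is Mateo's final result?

Unsatisfactory

Written exam score 46 < 60: minimum not met.
Weighted total:
  Discussion 63 × 0.43 = 27.09
  Reading responses 91 × 0.1 = 9.1
  Written exam 46 × 0.2 = 9.2
  Problem sets 52 × 0.18 = 9.36
  Peer review 58 × 0.09 = 5.22
Sum = 59.97
Because the Written exam minimum was not met, the result is Unsatisfactory.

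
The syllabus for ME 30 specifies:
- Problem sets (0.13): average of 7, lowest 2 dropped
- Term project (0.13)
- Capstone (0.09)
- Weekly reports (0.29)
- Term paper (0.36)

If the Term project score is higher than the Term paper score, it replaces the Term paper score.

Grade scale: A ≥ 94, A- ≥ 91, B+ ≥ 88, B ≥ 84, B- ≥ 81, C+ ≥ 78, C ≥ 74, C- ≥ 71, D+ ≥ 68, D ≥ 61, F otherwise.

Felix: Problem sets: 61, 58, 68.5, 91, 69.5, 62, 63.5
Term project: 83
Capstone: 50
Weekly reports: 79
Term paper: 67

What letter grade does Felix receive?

Problem sets: drop 58, 61 → average of remaining 5 = 354.5/5 = 70.9
Term project (83) > Term paper (67), so Term paper counts as 83.
Weighted total:
  Problem sets 70.9 × 0.13 = 9.217
  Term project 83 × 0.13 = 10.79
  Capstone 50 × 0.09 = 4.5
  Weekly reports 79 × 0.29 = 22.91
  Term paper 83 × 0.36 = 29.88
Sum = 77.297
77.297 is ≥ 74 and < 78 → C

C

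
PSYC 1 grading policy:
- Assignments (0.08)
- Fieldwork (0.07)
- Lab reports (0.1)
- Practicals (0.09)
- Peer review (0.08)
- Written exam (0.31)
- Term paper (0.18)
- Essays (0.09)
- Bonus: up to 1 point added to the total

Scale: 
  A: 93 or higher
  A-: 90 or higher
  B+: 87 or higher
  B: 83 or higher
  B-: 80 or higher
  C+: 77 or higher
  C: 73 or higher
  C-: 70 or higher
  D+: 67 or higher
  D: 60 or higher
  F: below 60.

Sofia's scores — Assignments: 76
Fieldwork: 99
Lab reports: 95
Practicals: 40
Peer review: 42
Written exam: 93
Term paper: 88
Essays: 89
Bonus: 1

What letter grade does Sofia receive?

Weighted total:
  Assignments 76 × 0.08 = 6.08
  Fieldwork 99 × 0.07 = 6.93
  Lab reports 95 × 0.1 = 9.5
  Practicals 40 × 0.09 = 3.6
  Peer review 42 × 0.08 = 3.36
  Written exam 93 × 0.31 = 28.83
  Term paper 88 × 0.18 = 15.84
  Essays 89 × 0.09 = 8.01
Sum = 82.15
Bonus: 82.15 + 1 = 83.15
83.15 is ≥ 83 and < 87 → B

B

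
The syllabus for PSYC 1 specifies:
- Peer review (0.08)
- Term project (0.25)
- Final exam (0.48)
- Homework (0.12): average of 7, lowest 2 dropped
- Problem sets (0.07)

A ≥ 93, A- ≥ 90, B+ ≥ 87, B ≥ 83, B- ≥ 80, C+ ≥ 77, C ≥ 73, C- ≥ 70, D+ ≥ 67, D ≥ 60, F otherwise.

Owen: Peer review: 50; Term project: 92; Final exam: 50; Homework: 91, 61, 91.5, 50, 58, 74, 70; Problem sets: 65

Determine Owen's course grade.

Homework: drop 50, 58 → average of remaining 5 = 387.5/5 = 77.5
Weighted total:
  Peer review 50 × 0.08 = 4
  Term project 92 × 0.25 = 23
  Final exam 50 × 0.48 = 24
  Homework 77.5 × 0.12 = 9.3
  Problem sets 65 × 0.07 = 4.55
Sum = 64.85
64.85 is ≥ 60 and < 67 → D

D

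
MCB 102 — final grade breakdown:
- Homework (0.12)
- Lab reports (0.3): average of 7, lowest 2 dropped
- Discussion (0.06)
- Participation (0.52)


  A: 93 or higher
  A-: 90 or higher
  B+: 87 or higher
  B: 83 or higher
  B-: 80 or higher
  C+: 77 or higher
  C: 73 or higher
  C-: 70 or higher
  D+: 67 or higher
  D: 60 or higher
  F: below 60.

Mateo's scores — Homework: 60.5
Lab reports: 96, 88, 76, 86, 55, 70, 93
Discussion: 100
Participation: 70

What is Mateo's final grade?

Lab reports: drop 55, 70 → average of remaining 5 = 439/5 = 87.8
Weighted total:
  Homework 60.5 × 0.12 = 7.26
  Lab reports 87.8 × 0.3 = 26.34
  Discussion 100 × 0.06 = 6
  Participation 70 × 0.52 = 36.4
Sum = 76
76 is ≥ 73 and < 77 → C

C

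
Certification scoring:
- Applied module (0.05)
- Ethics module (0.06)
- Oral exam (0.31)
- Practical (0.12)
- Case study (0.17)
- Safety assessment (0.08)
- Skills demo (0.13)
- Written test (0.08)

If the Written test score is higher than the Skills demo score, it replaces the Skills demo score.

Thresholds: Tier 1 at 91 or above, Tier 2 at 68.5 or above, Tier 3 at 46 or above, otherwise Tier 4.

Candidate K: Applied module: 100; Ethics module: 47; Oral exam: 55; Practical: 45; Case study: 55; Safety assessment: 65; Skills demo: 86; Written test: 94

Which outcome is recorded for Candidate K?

Written test (94) > Skills demo (86), so Skills demo counts as 94.
Weighted total:
  Applied module 100 × 0.05 = 5
  Ethics module 47 × 0.06 = 2.82
  Oral exam 55 × 0.31 = 17.05
  Practical 45 × 0.12 = 5.4
  Case study 55 × 0.17 = 9.35
  Safety assessment 65 × 0.08 = 5.2
  Skills demo 94 × 0.13 = 12.22
  Written test 94 × 0.08 = 7.52
Sum = 64.56
64.56 is ≥ 46 and < 68.5 → Tier 3

Tier 3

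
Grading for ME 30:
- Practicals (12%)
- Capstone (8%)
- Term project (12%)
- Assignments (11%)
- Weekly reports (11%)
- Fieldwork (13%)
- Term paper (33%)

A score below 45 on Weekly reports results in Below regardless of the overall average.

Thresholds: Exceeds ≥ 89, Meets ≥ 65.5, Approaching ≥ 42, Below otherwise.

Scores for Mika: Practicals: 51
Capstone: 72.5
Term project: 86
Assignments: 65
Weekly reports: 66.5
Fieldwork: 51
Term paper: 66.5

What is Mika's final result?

Weekly reports score 66.5 ≥ 45: minimum met.
Weighted total:
  Practicals 51 × 0.12 = 6.12
  Capstone 72.5 × 0.08 = 5.8
  Term project 86 × 0.12 = 10.32
  Assignments 65 × 0.11 = 7.15
  Weekly reports 66.5 × 0.11 = 7.315
  Fieldwork 51 × 0.13 = 6.63
  Term paper 66.5 × 0.33 = 21.945
Sum = 65.28
65.28 is ≥ 42 and < 65.5 → Approaching

Approaching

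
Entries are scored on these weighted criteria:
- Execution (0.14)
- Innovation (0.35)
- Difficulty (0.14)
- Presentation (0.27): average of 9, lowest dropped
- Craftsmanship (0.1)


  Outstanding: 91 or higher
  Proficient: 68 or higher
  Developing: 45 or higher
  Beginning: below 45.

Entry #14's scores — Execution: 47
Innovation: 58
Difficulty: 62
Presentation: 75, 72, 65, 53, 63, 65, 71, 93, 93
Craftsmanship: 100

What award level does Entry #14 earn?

Developing

Presentation: drop 53 → average of remaining 8 = 597/8 = 74.625
Weighted total:
  Execution 47 × 0.14 = 6.58
  Innovation 58 × 0.35 = 20.3
  Difficulty 62 × 0.14 = 8.68
  Presentation 74.625 × 0.27 = 20.14875
  Craftsmanship 100 × 0.1 = 10
Sum = 65.70875
65.70875 is ≥ 45 and < 68 → Developing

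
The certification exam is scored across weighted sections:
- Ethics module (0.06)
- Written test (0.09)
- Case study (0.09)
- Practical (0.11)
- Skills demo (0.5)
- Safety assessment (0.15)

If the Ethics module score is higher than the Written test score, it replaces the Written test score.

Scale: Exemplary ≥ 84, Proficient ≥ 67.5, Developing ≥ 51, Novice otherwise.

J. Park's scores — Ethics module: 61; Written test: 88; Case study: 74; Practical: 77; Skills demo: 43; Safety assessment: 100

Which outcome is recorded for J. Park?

Ethics module (61) ≤ Written test (88), so Written test stays at 88.
Weighted total:
  Ethics module 61 × 0.06 = 3.66
  Written test 88 × 0.09 = 7.92
  Case study 74 × 0.09 = 6.66
  Practical 77 × 0.11 = 8.47
  Skills demo 43 × 0.5 = 21.5
  Safety assessment 100 × 0.15 = 15
Sum = 63.21
63.21 is ≥ 51 and < 67.5 → Developing

Developing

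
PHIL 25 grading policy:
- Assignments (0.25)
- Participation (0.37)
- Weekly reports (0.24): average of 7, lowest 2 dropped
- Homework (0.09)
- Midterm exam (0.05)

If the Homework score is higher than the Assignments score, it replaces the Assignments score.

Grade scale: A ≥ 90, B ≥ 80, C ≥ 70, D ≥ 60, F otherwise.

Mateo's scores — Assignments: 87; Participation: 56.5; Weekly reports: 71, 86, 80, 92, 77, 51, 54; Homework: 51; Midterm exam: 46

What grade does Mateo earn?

Weekly reports: drop 51, 54 → average of remaining 5 = 406/5 = 81.2
Homework (51) ≤ Assignments (87), so Assignments stays at 87.
Weighted total:
  Assignments 87 × 0.25 = 21.75
  Participation 56.5 × 0.37 = 20.905
  Weekly reports 81.2 × 0.24 = 19.488
  Homework 51 × 0.09 = 4.59
  Midterm exam 46 × 0.05 = 2.3
Sum = 69.033
69.033 is ≥ 60 and < 70 → D

D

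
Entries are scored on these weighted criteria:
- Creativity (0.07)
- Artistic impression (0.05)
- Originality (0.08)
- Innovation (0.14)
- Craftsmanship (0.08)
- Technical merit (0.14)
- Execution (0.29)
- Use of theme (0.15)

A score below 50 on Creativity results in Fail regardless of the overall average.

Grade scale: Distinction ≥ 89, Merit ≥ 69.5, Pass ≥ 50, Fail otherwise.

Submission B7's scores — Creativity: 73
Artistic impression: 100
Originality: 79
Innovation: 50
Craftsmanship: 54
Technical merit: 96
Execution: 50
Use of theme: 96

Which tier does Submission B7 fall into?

Merit

Creativity score 73 ≥ 50: minimum met.
Weighted total:
  Creativity 73 × 0.07 = 5.11
  Artistic impression 100 × 0.05 = 5
  Originality 79 × 0.08 = 6.32
  Innovation 50 × 0.14 = 7
  Craftsmanship 54 × 0.08 = 4.32
  Technical merit 96 × 0.14 = 13.44
  Execution 50 × 0.29 = 14.5
  Use of theme 96 × 0.15 = 14.4
Sum = 70.09
70.09 is ≥ 69.5 and < 89 → Merit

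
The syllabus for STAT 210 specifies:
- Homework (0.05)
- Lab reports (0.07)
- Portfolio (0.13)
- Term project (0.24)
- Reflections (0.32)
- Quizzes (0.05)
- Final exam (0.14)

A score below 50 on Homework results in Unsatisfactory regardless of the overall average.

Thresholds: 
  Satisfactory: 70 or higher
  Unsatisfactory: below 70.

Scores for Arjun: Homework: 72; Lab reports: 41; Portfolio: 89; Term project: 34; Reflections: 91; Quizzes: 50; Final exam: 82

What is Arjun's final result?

Homework score 72 ≥ 50: minimum met.
Weighted total:
  Homework 72 × 0.05 = 3.6
  Lab reports 41 × 0.07 = 2.87
  Portfolio 89 × 0.13 = 11.57
  Term project 34 × 0.24 = 8.16
  Reflections 91 × 0.32 = 29.12
  Quizzes 50 × 0.05 = 2.5
  Final exam 82 × 0.14 = 11.48
Sum = 69.3
69.3 < 70 → Unsatisfactory

Unsatisfactory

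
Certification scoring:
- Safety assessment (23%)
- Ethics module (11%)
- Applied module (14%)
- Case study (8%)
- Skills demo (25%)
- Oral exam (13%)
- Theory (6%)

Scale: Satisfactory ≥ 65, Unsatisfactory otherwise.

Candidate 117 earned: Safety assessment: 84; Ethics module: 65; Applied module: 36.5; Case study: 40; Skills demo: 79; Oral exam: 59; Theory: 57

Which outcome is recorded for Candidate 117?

Weighted total:
  Safety assessment 84 × 0.23 = 19.32
  Ethics module 65 × 0.11 = 7.15
  Applied module 36.5 × 0.14 = 5.11
  Case study 40 × 0.08 = 3.2
  Skills demo 79 × 0.25 = 19.75
  Oral exam 59 × 0.13 = 7.67
  Theory 57 × 0.06 = 3.42
Sum = 65.62
65.62 ≥ 65 → Satisfactory

Satisfactory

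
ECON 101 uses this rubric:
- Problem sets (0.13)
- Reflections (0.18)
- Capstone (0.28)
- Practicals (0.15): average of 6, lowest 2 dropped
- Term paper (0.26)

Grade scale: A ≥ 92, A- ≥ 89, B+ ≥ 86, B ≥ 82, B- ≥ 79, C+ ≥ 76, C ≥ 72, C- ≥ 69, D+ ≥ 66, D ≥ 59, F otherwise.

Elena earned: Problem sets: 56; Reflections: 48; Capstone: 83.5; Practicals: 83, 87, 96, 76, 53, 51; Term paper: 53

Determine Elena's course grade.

Practicals: drop 51, 53 → average of remaining 4 = 342/4 = 85.5
Weighted total:
  Problem sets 56 × 0.13 = 7.28
  Reflections 48 × 0.18 = 8.64
  Capstone 83.5 × 0.28 = 23.38
  Practicals 85.5 × 0.15 = 12.825
  Term paper 53 × 0.26 = 13.78
Sum = 65.905
65.905 is ≥ 59 and < 66 → D

D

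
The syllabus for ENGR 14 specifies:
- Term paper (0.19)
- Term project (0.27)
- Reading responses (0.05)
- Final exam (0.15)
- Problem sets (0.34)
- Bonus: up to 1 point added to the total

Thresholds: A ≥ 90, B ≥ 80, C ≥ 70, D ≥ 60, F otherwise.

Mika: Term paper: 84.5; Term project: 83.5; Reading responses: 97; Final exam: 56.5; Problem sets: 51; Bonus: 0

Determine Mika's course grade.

Weighted total:
  Term paper 84.5 × 0.19 = 16.055
  Term project 83.5 × 0.27 = 22.545
  Reading responses 97 × 0.05 = 4.85
  Final exam 56.5 × 0.15 = 8.475
  Problem sets 51 × 0.34 = 17.34
Sum = 69.265
Bonus: 69.265 + 0 = 69.265
69.265 is ≥ 60 and < 70 → D

D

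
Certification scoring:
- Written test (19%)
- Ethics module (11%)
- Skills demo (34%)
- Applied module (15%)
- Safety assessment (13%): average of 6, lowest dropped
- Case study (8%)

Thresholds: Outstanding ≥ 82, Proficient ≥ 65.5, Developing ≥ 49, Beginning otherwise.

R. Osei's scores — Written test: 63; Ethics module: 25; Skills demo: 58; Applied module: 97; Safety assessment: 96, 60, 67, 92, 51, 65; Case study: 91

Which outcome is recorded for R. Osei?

Safety assessment: drop 51 → average of remaining 5 = 380/5 = 76
Weighted total:
  Written test 63 × 0.19 = 11.97
  Ethics module 25 × 0.11 = 2.75
  Skills demo 58 × 0.34 = 19.72
  Applied module 97 × 0.15 = 14.55
  Safety assessment 76 × 0.13 = 9.88
  Case study 91 × 0.08 = 7.28
Sum = 66.15
66.15 is ≥ 65.5 and < 82 → Proficient

Proficient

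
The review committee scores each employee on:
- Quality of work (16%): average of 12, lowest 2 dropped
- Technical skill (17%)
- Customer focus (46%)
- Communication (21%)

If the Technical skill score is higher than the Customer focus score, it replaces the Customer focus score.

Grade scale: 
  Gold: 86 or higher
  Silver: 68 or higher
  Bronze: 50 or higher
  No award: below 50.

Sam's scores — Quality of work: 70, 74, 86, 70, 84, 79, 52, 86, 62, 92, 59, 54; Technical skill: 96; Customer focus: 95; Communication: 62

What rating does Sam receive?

Silver

Quality of work: drop 52, 54 → average of remaining 10 = 762/10 = 76.2
Technical skill (96) > Customer focus (95), so Customer focus counts as 96.
Weighted total:
  Quality of work 76.2 × 0.16 = 12.192
  Technical skill 96 × 0.17 = 16.32
  Customer focus 96 × 0.46 = 44.16
  Communication 62 × 0.21 = 13.02
Sum = 85.692
85.692 is ≥ 68 and < 86 → Silver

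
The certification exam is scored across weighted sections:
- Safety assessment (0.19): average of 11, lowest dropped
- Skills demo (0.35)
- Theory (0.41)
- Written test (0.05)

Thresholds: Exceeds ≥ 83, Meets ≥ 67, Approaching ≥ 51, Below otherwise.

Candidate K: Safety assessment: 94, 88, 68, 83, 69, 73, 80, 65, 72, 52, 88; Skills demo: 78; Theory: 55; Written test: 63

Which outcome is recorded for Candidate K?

Meets

Safety assessment: drop 52 → average of remaining 10 = 780/10 = 78
Weighted total:
  Safety assessment 78 × 0.19 = 14.82
  Skills demo 78 × 0.35 = 27.3
  Theory 55 × 0.41 = 22.55
  Written test 63 × 0.05 = 3.15
Sum = 67.82
67.82 is ≥ 67 and < 83 → Meets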